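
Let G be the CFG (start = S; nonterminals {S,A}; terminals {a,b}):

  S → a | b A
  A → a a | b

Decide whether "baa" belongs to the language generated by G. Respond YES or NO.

Convert to CNF:
  S -> T1 A | a
  A -> T0 T0 | b
  T0 -> a
  T1 -> b

CYK fill:
  T[0,0] 'b' = {A,T1}  orig:{A}
  T[1,1] 'a' = {S,T0}  orig:{S}
  T[2,2] 'a' = {S,T0}  orig:{S}
  T[0,1] 'ba' = ∅
  T[1,2] 'aa' = {A}
  T[0,2] 'baa' = {S}

S ∈ T[0,2] ⇒ YES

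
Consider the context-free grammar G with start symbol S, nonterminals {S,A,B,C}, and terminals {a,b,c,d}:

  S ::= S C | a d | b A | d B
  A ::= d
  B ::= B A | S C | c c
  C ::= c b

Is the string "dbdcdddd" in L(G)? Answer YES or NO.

CNF form of G:
  S -> S C | T1 A | T2 T3 | T3 B
  A -> d
  B -> B A | S C | T0 T0
  C -> T0 T1
  T0 -> c
  T1 -> b
  T2 -> a
  T3 -> d

CYK fill:
  T[0,0] 'd' = {A,T3}  orig:{A}
  T[1,1] 'b' = {T1}  orig:{}
  T[2,2] 'd' = {A,T3}  orig:{A}
  T[3,3] 'c' = {T0}  orig:{}
  T[4,4] 'd' = {A,T3}  orig:{A}
  T[5,5] 'd' = {A,T3}  orig:{A}
  T[6,6] 'd' = {A,T3}  orig:{A}
  T[7,7] 'd' = {A,T3}  orig:{A}
  T[0,1] 'db' = ∅
  T[1,2] 'bd' = {S}
  T[2,3] 'dc' = ∅
  T[3,4] 'cd' = ∅
  T[4,5] 'dd' = ∅
  T[5,6] 'dd' = ∅
  T[6,7] 'dd' = ∅
  T[0,2] 'dbd' = ∅
  T[1,3] 'bdc' = ∅
  T[2,4] 'dcd' = ∅
  T[3,5] 'cdd' = ∅
  T[4,6] 'ddd' = ∅
  T[5,7] 'ddd' = ∅
  T[0,3] 'dbdc' = ∅
  T[1,4] 'bdcd' = ∅
  T[2,5] 'dcdd' = ∅
  T[3,6] 'cddd' = ∅
  T[4,7] 'dddd' = ∅
  T[0,4] 'dbdcd' = ∅
  T[1,5] 'bdcdd' = ∅
  T[2,6] 'dcddd' = ∅
  T[3,7] 'cdddd' = ∅
  T[0,5] 'dbdcdd' = ∅
  T[1,6] 'bdcddd' = ∅
  T[2,7] 'dcdddd' = ∅
  T[0,6] 'dbdcddd' = ∅
  T[1,7] 'bdcdddd' = ∅
  T[0,7] 'dbdcdddd' = ∅

S ∉ T[0,7] ⇒ NO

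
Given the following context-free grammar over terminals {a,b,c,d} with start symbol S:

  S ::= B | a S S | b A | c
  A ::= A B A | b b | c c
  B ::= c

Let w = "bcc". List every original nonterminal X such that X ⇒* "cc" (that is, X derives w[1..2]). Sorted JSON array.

CNF form of G:
  S -> T0 A | T2 X4 | c
  A -> A X3 | T0 T0 | T1 T1
  B -> c
  T0 -> b
  T1 -> c
  T2 -> a
  X3 -> B A
  X4 -> S S

CYK table (by increasing span), restricted to cells inside w[1..2]:
  [1..1]={B,S,T1}  "c"  orig:{B,S}
  [2..2]={B,S,T1}  "c"  orig:{B,S}
  [1..2]={A,X4}  "cc"  orig:{A}

Original NTs in T[1,2] deriving "cc": ["A"]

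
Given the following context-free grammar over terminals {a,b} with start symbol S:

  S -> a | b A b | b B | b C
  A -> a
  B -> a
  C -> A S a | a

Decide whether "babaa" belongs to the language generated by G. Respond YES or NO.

Convert to CNF:
  S -> T1 B | T1 C | T1 X3 | a
  A -> a
  B -> a
  C -> A X2 | a
  T0 -> a
  T1 -> b
  X2 -> S T0
  X3 -> A T1

Fill CYK table bottom-up:
  [0..0]={T1}  "b"  orig:{}
  [1..1]={A,B,C,S,T0}  "a"  orig:{A,B,C,S}
  [2..2]={T1}  "b"  orig:{}
  [3..3]={A,B,C,S,T0}  "a"  orig:{A,B,C,S}
  [4..4]={A,B,C,S,T0}  "a"  orig:{A,B,C,S}
  [0..1]={S}  "ba"
  [1..2]={X3}  "ab"  orig:{}
  [2..3]={S}  "ba"
  [3..4]={X2}  "aa"  orig:{}
  [0..2]={S}  "bab"
  [1..3]=∅  "aba"
  [2..4]={X2}  "baa"  orig:{}
  [0..3]={X2}  "baba"  orig:{}
  [1..4]={C}  "abaa"
  [0..4]={S}  "babaa"

S ∈ T[0,4] ⇒ YES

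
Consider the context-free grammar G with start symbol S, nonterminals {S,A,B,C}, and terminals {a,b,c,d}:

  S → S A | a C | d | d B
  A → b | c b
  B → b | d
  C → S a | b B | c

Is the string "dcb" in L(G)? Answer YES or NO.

CNF form of G:
  S -> S A | T2 C | T3 B | d
  A -> T0 T1 | b
  B -> b | d
  C -> S T2 | T1 B | c
  T0 -> c
  T1 -> b
  T2 -> a
  T3 -> d

CYK fill:
  [0..0]={B,S,T3}  "d"  orig:{B,S}
  [1..1]={C,T0}  "c"  orig:{C}
  [2..2]={A,B,T1}  "b"  orig:{A,B}
  [0..1]=∅  "dc"
  [1..2]={A}  "cb"
  [0..2]={S}  "dcb"

S ∈ T[0,2] ⇒ YES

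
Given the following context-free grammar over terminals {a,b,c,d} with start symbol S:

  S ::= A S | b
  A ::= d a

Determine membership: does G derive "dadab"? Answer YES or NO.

Convert to CNF:
  S -> A S | b
  A -> T0 T1
  T0 -> d
  T1 -> a

CYK table (by increasing span):
  cell(0,0) d: {T0}  orig:{}
  cell(1,1) a: {T1}  orig:{}
  cell(2,2) d: {T0}  orig:{}
  cell(3,3) a: {T1}  orig:{}
  cell(4,4) b: {S}
  cell(0,1) da: {A}
  cell(1,2) ad: ∅
  cell(2,3) da: {A}
  cell(3,4) ab: ∅
  cell(0,2) dad: ∅
  cell(1,3) ada: ∅
  cell(2,4) dab: {S}
  cell(0,3) dada: ∅
  cell(1,4) adab: ∅
  cell(0,4) dadab: {S}

S ∈ T[0,4] ⇒ YES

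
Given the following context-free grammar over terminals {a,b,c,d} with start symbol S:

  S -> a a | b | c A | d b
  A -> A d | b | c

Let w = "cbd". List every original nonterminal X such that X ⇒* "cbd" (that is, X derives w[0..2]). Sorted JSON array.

Convert to CNF:
  S -> T0 T3 | T1 T1 | T2 A | b
  A -> A T0 | b | c
  T0 -> d
  T1 -> a
  T2 -> c
  T3 -> b

CYK fill — only the sub-triangle for w[0..2]:
  cell(0,0) c: {A,T2}  orig:{A}
  cell(1,1) b: {A,S,T3}  orig:{A,S}
  cell(2,2) d: {T0}  orig:{}
  cell(0,1) cb: {S}
  cell(1,2) bd: {A}
  cell(0,2) cbd: {S}

Original NTs in T[0,2] deriving "cbd": ["S"]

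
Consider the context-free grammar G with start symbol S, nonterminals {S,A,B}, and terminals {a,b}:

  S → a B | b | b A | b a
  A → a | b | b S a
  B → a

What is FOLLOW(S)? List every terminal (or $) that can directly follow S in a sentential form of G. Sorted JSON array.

FIRST sets, iterate to fixpoint:
pass 1:
  A via A→a: +{a}
  A via A→b: +{b}
  B via B→a: +{a}
  S via S→a B: +{a}
  S via S→b: +{b}
  S: {a,b}  A: {a,b}  B: {a}
pass 2: (stable)
  S: {a,b}  A: {a,b}  B: {a}

FOLLOW iteration:
seed FOLLOW(S) with $
iter 1:
  A→b S a: FOLLOW(S) ⊇ FIRST(a) = {a}; new: +{a}
  S→a B: FOLLOW(B) ⊇ FOLLOW(S) ⊇ {$,a}; new: +{$,a}
  S→b A: FOLLOW(A) ⊇ FOLLOW(S) ⊇ {$,a}; new: +{$,a}
  FOLLOW(S)={$,a}  FOLLOW(A)={$,a}  FOLLOW(B)={$,a}
iter 2: (no change)
  FOLLOW(S)={$,a}  FOLLOW(A)={$,a}  FOLLOW(B)={$,a}

FOLLOW(S) = ["$", "a"]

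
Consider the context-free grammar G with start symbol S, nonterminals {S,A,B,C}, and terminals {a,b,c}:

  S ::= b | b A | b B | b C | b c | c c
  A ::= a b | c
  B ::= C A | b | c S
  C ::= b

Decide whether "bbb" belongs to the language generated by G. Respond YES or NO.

Convert to CNF:
  S -> T1 A | T1 B | T1 C | T1 T2 | T2 T2 | b
  A -> T0 T1 | c
  B -> C A | T2 S | b
  C -> b
  T0 -> a
  T1 -> b
  T2 -> c

Fill CYK table bottom-up:
  cell(0,0) b: {B,C,S,T1}  orig:{B,C,S}
  cell(1,1) b: {B,C,S,T1}  orig:{B,C,S}
  cell(2,2) b: {B,C,S,T1}  orig:{B,C,S}
  cell(0,1) bb: {S}
  cell(1,2) bb: {S}
  cell(0,2) bbb: ∅

S ∉ T[0,2] ⇒ NO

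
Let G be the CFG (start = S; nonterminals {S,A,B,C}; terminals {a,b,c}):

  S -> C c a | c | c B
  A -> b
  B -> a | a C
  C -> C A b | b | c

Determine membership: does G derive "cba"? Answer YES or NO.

Convert to CNF:
  S -> C X4 | T2 B | c
  A -> b
  B -> T0 C | a
  C -> C X3 | b | c
  T0 -> a
  T1 -> b
  T2 -> c
  X3 -> A T1
  X4 -> T2 T0

CYK fill:
  cell(0,0) c: {C,S,T2}  orig:{C,S}
  cell(1,1) b: {A,C,T1}  orig:{A,C}
  cell(2,2) a: {B,T0}  orig:{B}
  cell(0,1) cb: ∅
  cell(1,2) ba: ∅
  cell(0,2) cba: ∅

S ∉ T[0,2] ⇒ NO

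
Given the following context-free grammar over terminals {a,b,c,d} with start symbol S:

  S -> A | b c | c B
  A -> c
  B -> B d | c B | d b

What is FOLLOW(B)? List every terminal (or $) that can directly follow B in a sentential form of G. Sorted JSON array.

FIRST iteration:
round 1:
  A via A→c: +{c}
  B via B→c B: +{c}
  B via B→d b: +{d}
  S via S→A: +{c}
  S via S→b c: +{b}
  FIRST[S]={b,c}  FIRST[A]={c}  FIRST[B]={c,d}
round 2: — fixpoint
  FIRST[S]={b,c}  FIRST[A]={c}  FIRST[B]={c,d}

Compute FOLLOW by fixpoint:
initialize: $ ∈ FOLLOW(S)
pass 1:
  B→B d: FOLLOW(B) ⊇ FIRST(d) = {d}; new: +{d}
  S→A: FOLLOW(A) ⊇ FOLLOW(S) ⊇ {$}; new: +{$}
  S→c B: FOLLOW(B) ⊇ FOLLOW(S) ⊇ {$}; new: +{$}
  FOLLOW[S]={$}  FOLLOW[A]={$}  FOLLOW[B]={$,d}
pass 2: — fixpoint
  FOLLOW[S]={$}  FOLLOW[A]={$}  FOLLOW[B]={$,d}

FOLLOW(B) = ["$", "d"]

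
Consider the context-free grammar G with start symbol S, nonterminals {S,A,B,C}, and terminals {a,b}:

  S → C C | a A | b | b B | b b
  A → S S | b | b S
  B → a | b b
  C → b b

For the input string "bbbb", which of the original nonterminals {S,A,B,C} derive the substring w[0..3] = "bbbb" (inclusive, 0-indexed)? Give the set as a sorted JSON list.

CNF form of G:
  S -> C C | T0 B | T0 T0 | T1 A | b
  A -> S S | T0 S | b
  B -> T0 T0 | a
  C -> T0 T0
  T0 -> b
  T1 -> a

CYK fill, restricted to cells inside w[0..3]:
  cell(0,0) b: {A,S,T0}  orig:{A,S}
  cell(1,1) b: {A,S,T0}  orig:{A,S}
  cell(2,2) b: {A,S,T0}  orig:{A,S}
  cell(3,3) b: {A,S,T0}  orig:{A,S}
  cell(0,1) bb: {A,B,C,S}
  cell(1,2) bb: {A,B,C,S}
  cell(2,3) bb: {A,B,C,S}
  cell(0,2) bbb: {A,S}
  cell(1,3) bbb: {A,S}
  cell(0,3) bbbb: {A,S}

Original NTs in T[0,3] deriving "bbbb": ["A", "S"]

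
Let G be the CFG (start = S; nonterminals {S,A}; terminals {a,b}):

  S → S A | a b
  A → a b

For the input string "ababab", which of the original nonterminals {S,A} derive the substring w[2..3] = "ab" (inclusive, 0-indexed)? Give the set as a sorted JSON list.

Convert to CNF:
  S -> S A | T0 T1
  A -> T0 T1
  T0 -> a
  T1 -> b

CYK fill — only the sub-triangle for w[2..3]:
  cell(2,2) a: {T0}  orig:{}
  cell(3,3) b: {T1}  orig:{}
  cell(2,3) ab: {A,S}

Original NTs in T[2,3] deriving "ab": ["A", "S"]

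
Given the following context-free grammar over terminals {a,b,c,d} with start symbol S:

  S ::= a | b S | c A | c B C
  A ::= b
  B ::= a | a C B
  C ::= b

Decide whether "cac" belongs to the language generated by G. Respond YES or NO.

Convert to CNF:
  S -> T1 S | T2 A | T2 X4 | a
  A -> b
  B -> T0 X3 | a
  C -> b
  T0 -> a
  T1 -> b
  T2 -> c
  X3 -> C B
  X4 -> B C

Fill CYK table bottom-up:
  [0..0]={T2}  "c"  orig:{}
  [1..1]={B,S,T0}  "a"  orig:{B,S}
  [2..2]={T2}  "c"  orig:{}
  [0..1]=∅  "ca"
  [1..2]=∅  "ac"
  [0..2]=∅  "cac"

S ∉ T[0,2] ⇒ NO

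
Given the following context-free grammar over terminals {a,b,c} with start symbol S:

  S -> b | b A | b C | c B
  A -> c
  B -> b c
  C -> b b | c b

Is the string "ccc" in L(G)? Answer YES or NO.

CNF form of G:
  S -> T0 A | T0 C | T1 B | b
  A -> c
  B -> T0 T1
  C -> T0 T0 | T1 T0
  T0 -> b
  T1 -> c

CYK fill:
  T[0,0] 'c' = {A,T1}  orig:{A}
  T[1,1] 'c' = {A,T1}  orig:{A}
  T[2,2] 'c' = {A,T1}  orig:{A}
  T[0,1] 'cc' = ∅
  T[1,2] 'cc' = ∅
  T[0,2] 'ccc' = ∅

S ∉ T[0,2] ⇒ NO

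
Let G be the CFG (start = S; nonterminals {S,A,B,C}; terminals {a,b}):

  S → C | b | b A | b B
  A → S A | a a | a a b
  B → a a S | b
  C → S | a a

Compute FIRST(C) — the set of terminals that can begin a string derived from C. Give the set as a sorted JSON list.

FIRST sets, iterate to fixpoint:
pass 1:
  A via A→a a: +{a}
  B via B→a a S: +{a}
  B via B→b: +{b}
  C via C→a a: +{a}
  S via S→C: +{a}
  S via S→b: +{b}
  FIRST[S]={a,b}  FIRST[A]={a}  FIRST[B]={a,b}  FIRST[C]={a}
pass 2:
  A via A→S A: +{b}
  C via C→S: +{b}
  FIRST[S]={a,b}  FIRST[A]={a,b}  FIRST[B]={a,b}  FIRST[C]={a,b}
pass 3: (stable)
  FIRST[S]={a,b}  FIRST[A]={a,b}  FIRST[B]={a,b}  FIRST[C]={a,b}

FIRST(C) = ["a", "b"]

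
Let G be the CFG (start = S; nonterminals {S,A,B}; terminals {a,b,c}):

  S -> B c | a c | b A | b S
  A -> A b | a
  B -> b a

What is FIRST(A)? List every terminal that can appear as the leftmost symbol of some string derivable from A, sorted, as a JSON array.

FIRST iteration:
[1]
  A via A→a: +{a}
  B via B→b a: +{b}
  S via S→B c: +{b}
  S via S→a c: +{a}
  S: {a,b}  A: {a}  B: {b}
[2] (no change)
  S: {a,b}  A: {a}  B: {b}

FIRST(A) = ["a"]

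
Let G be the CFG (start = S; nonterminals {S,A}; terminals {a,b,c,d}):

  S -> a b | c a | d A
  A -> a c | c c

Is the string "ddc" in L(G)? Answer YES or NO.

Convert to CNF:
  S -> T0 T2 | T1 T0 | T3 A
  A -> T0 T1 | T1 T1
  T0 -> a
  T1 -> c
  T2 -> b
  T3 -> d

Fill CYK table bottom-up:
  T[0,0] 'd' = {T3}  orig:{}
  T[1,1] 'd' = {T3}  orig:{}
  T[2,2] 'c' = {T1}  orig:{}
  T[0,1] 'dd' = ∅
  T[1,2] 'dc' = ∅
  T[0,2] 'ddc' = ∅

S ∉ T[0,2] ⇒ NO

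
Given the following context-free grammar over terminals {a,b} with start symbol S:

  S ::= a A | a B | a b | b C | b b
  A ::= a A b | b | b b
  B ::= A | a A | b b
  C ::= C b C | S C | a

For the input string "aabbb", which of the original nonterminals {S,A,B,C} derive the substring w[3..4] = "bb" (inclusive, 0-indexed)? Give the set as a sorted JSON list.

Convert to CNF:
  S -> T0 A | T0 B | T0 T1 | T1 C | T1 T1
  A -> T0 X2 | T1 T1 | b
  B -> T0 A | T0 X3 | T1 T1 | b
  C -> C X4 | S C | a
  T0 -> a
  T1 -> b
  X2 -> A T1
  X3 -> A T1
  X4 -> T1 C

Fill CYK table bottom-up — only the sub-triangle for w[3..4]:
  T[3,3] 'b' = {A,B,T1}  orig:{A,B}
  T[4,4] 'b' = {A,B,T1}  orig:{A,B}
  T[3,4] 'bb' = {A,B,S,X2,X3}  orig:{A,B,S}

Original NTs in T[3,4] deriving "bb": ["A", "B", "S"]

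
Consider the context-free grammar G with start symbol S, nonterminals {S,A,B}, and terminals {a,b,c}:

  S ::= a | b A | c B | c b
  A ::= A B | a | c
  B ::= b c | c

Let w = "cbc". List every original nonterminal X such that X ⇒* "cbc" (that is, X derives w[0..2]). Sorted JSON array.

CNF form of G:
  S -> T0 A | T1 B | T1 T0 | a
  A -> A B | a | c
  B -> T0 T1 | c
  T0 -> b
  T1 -> c

Fill CYK table bottom-up, restricted to cells inside w[0..2]:
  cell(0,0) c: {A,B,T1}  orig:{A,B}
  cell(1,1) b: {T0}  orig:{}
  cell(2,2) c: {A,B,T1}  orig:{A,B}
  cell(0,1) cb: {S}
  cell(1,2) bc: {B,S}
  cell(0,2) cbc: {A,S}

Original NTs in T[0,2] deriving "cbc": ["A", "S"]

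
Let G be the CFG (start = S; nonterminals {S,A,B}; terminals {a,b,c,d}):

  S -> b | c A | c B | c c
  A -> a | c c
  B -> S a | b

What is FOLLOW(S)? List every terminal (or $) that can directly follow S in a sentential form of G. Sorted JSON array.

Compute FIRST by fixpoint:
round 1:
  A via A→a: +{a}
  A via A→c c: +{c}
  B via B→b: +{b}
  S via S→b: +{b}
  S via S→c A: +{c}
  FIRST[S]={b,c}  FIRST[A]={a,c}  FIRST[B]={b}
round 2:
  B via B→S a: +{c}
  FIRST[S]={b,c}  FIRST[A]={a,c}  FIRST[B]={b,c}
round 3: (stable)
  FIRST[S]={b,c}  FIRST[A]={a,c}  FIRST[B]={b,c}

Compute FOLLOW by fixpoint:
initialize: $ ∈ FOLLOW(S)
[1]
  B→S a: FOLLOW(S) ⊇ FIRST(a) = {a}; new: +{a}
  S→c A: FOLLOW(A) ⊇ FOLLOW(S) ⊇ {$,a}; new: +{$,a}
  S→c B: FOLLOW(B) ⊇ FOLLOW(S) ⊇ {$,a}; new: +{$,a}
  S: {$,a}  A: {$,a}  B: {$,a}
[2] (stable)
  S: {$,a}  A: {$,a}  B: {$,a}

FOLLOW(S) = ["$", "a"]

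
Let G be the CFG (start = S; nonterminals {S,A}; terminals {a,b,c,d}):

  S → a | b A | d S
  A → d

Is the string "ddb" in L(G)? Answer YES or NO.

Convert to CNF:
  S -> T0 A | T1 S | a
  A -> d
  T0 -> b
  T1 -> d

CYK table (by increasing span):
  T[0,0] 'd' = {A,T1}  orig:{A}
  T[1,1] 'd' = {A,T1}  orig:{A}
  T[2,2] 'b' = {T0}  orig:{}
  T[0,1] 'dd' = ∅
  T[1,2] 'db' = ∅
  T[0,2] 'ddb' = ∅

S ∉ T[0,2] ⇒ NO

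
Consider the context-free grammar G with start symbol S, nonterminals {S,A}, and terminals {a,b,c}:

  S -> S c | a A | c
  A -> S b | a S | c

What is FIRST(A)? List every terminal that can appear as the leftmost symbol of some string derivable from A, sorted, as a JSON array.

FIRST iteration:
pass 1:
  A via A→a S: +{a}
  A via A→c: +{c}
  S via S→a A: +{a}
  S via S→c: +{c}
  FIRST(S)={a,c}  FIRST(A)={a,c}
pass 2: done
  FIRST(S)={a,c}  FIRST(A)={a,c}

FIRST(A) = ["a", "c"]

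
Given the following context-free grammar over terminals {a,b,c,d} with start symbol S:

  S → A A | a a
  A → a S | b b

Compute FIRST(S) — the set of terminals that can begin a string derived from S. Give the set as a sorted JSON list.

Compute FIRST by fixpoint:
[1]
  A via A→a S: +{a}
  A via A→b b: +{b}
  S via S→A A: +{a,b}
  FIRST[S]={a,b}  FIRST[A]={a,b}
[2] (stable)
  FIRST[S]={a,b}  FIRST[A]={a,b}

FIRST(S) = ["a", "b"]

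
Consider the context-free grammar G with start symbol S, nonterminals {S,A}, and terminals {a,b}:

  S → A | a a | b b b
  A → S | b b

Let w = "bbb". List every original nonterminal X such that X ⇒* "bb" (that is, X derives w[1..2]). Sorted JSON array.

Convert to CNF:
  S -> T0 T0 | T1 T1 | T1 X3
  A -> T0 T0 | T1 T1 | T1 X2
  T0 -> a
  T1 -> b
  X2 -> T1 T1
  X3 -> T1 T1

Fill CYK table bottom-up — only the sub-triangle for w[1..2]:
  cell(1,1) b: {T1}  orig:{}
  cell(2,2) b: {T1}  orig:{}
  cell(1,2) bb: {A,S,X2,X3}  orig:{A,S}

Original NTs in T[1,2] deriving "bb": ["A", "S"]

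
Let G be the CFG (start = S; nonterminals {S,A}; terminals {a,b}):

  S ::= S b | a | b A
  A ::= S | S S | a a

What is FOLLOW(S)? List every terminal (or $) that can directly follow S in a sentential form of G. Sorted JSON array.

FIRST iteration:
round 1:
  A via A→a a: +{a}
  S via S→a: +{a}
  S via S→b A: +{b}
  S: {a,b}  A: {a}
round 2:
  A via A→S: +{b}
  S: {a,b}  A: {a,b}
round 3: done
  S: {a,b}  A: {a,b}

FOLLOW iteration:
FOLLOW(S) := {$}
[1]
  A→S S: FOLLOW(S) ⊇ FIRST(S) = {a,b}; new: +{a,b}
  S→b A: FOLLOW(A) ⊇ FOLLOW(S) ⊇ {$,a,b}; new: +{$,a,b}
  S: {$,a,b}  A: {$,a,b}
[2] — fixpoint
  S: {$,a,b}  A: {$,a,b}

FOLLOW(S) = ["$", "a", "b"]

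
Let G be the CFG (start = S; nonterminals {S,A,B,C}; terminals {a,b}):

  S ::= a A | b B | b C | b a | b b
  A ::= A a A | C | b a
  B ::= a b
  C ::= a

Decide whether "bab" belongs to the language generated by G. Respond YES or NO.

Convert to CNF:
  S -> T0 A | T1 B | T1 C | T1 T0 | T1 T1
  A -> A X2 | T1 T0 | a
  B -> T0 T1
  C -> a
  T0 -> a
  T1 -> b
  X2 -> T0 A

CYK table (by increasing span):
  [0..0]={T1}  "b"  orig:{}
  [1..1]={A,C,T0}  "a"  orig:{A,C}
  [2..2]={T1}  "b"  orig:{}
  [0..1]={A,S}  "ba"
  [1..2]={B}  "ab"
  [0..2]={S}  "bab"

S ∈ T[0,2] ⇒ YES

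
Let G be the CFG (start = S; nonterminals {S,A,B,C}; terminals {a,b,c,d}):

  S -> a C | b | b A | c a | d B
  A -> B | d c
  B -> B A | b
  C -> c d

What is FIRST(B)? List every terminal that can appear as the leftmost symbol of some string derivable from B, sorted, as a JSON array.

Compute FIRST by fixpoint:
[1]
  A via A→d c: +{d}
  B via B→b: +{b}
  C via C→c d: +{c}
  S via S→a C: +{a}
  S via S→b: +{b}
  S via S→c a: +{c}
  S via S→d B: +{d}
  S: {a,b,c,d}  A: {d}  B: {b}  C: {c}
[2]
  A via A→B: +{b}
  S: {a,b,c,d}  A: {b,d}  B: {b}  C: {c}
[3] (no change)
  S: {a,b,c,d}  A: {b,d}  B: {b}  C: {c}

FIRST(B) = ["b"]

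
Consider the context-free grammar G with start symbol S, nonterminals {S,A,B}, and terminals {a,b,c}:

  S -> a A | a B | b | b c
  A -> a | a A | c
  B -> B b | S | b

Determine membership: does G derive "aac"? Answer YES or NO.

CNF form of G:
  S -> T0 A | T0 B | T1 T2 | b
  A -> T0 A | a | c
  B -> B T1 | T0 A | T0 B | T1 T2 | b
  T0 -> a
  T1 -> b
  T2 -> c

CYK fill:
  cell(0,0) a: {A,T0}  orig:{A}
  cell(1,1) a: {A,T0}  orig:{A}
  cell(2,2) c: {A,T2}  orig:{A}
  cell(0,1) aa: {A,B,S}
  cell(1,2) ac: {A,B,S}
  cell(0,2) aac: {A,B,S}

S ∈ T[0,2] ⇒ YES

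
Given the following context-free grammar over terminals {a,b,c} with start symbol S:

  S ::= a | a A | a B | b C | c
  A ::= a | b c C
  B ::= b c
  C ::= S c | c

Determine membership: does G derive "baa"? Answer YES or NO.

Convert to CNF:
  S -> T0 C | T2 A | T2 B | a | c
  A -> T0 X3 | a
  B -> T0 T1
  C -> S T1 | c
  T0 -> b
  T1 -> c
  T2 -> a
  X3 -> T1 C

CYK table (by increasing span):
  T[0,0] 'b' = {T0}  orig:{}
  T[1,1] 'a' = {A,S,T2}  orig:{A,S}
  T[2,2] 'a' = {A,S,T2}  orig:{A,S}
  T[0,1] 'ba' = ∅
  T[1,2] 'aa' = {S}
  T[0,2] 'baa' = ∅

S ∉ T[0,2] ⇒ NO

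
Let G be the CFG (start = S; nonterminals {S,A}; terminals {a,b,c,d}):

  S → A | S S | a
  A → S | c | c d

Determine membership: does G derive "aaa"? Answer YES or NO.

CNF form of G:
  S -> S S | T0 T1 | a | c
  A -> S S | T0 T1 | a | c
  T0 -> c
  T1 -> d

Fill CYK table bottom-up:
  T[0,0] 'a' = {A,S}
  T[1,1] 'a' = {A,S}
  T[2,2] 'a' = {A,S}
  T[0,1] 'aa' = {A,S}
  T[1,2] 'aa' = {A,S}
  T[0,2] 'aaa' = {A,S}

S ∈ T[0,2] ⇒ YES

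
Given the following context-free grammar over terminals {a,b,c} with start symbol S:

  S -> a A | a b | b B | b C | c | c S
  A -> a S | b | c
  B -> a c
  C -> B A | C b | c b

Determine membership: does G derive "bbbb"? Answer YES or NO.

CNF form of G:
  S -> T0 A | T0 T2 | T1 S | T2 B | T2 C | c
  A -> T0 S | b | c
  B -> T0 T1
  C -> B A | C T2 | T1 T2
  T0 -> a
  T1 -> c
  T2 -> b

CYK fill:
  T[0,0] 'b' = {A,T2}  orig:{A}
  T[1,1] 'b' = {A,T2}  orig:{A}
  T[2,2] 'b' = {A,T2}  orig:{A}
  T[3,3] 'b' = {A,T2}  orig:{A}
  T[0,1] 'bb' = ∅
  T[1,2] 'bb' = ∅
  T[2,3] 'bb' = ∅
  T[0,2] 'bbb' = ∅
  T[1,3] 'bbb' = ∅
  T[0,3] 'bbbb' = ∅

S ∉ T[0,3] ⇒ NO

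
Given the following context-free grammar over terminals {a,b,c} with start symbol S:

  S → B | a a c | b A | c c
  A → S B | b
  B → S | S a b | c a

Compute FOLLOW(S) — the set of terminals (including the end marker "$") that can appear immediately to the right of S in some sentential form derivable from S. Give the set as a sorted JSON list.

Compute FIRST by fixpoint:
[1]
  A via A→b: +{b}
  B via B→c a: +{c}
  S via S→B: +{c}
  S via S→a a c: +{a}
  S via S→b A: +{b}
  S: {a,b,c}  A: {b}  B: {c}
[2]
  A via A→S B: +{a,c}
  B via B→S: +{a,b}
  S: {a,b,c}  A: {a,b,c}  B: {a,b,c}
[3] done
  S: {a,b,c}  A: {a,b,c}  B: {a,b,c}

FOLLOW iteration:
seed FOLLOW(S) with $
[1]
  A→S B: FOLLOW(S) ⊇ FIRST(B) = {a,b,c}; new: +{a,b,c}
  S→B: FOLLOW(B) ⊇ FOLLOW(S) ⊇ {$,a,b,c}; new: +{$,a,b,c}
  S→b A: FOLLOW(A) ⊇ FOLLOW(S) ⊇ {$,a,b,c}; new: +{$,a,b,c}
  FOLLOW[S]={$,a,b,c}  FOLLOW[A]={$,a,b,c}  FOLLOW[B]={$,a,b,c}
[2] — fixpoint
  FOLLOW[S]={$,a,b,c}  FOLLOW[A]={$,a,b,c}  FOLLOW[B]={$,a,b,c}

FOLLOW(S) = ["$", "a", "b", "c"]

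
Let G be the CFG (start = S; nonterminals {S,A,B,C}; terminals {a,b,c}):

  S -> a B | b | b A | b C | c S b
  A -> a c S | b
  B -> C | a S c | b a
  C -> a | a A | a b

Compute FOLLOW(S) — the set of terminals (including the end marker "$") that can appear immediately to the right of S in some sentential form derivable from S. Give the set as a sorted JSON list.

FIRST sets, iterate to fixpoint:
round 1:
  A via A→a c S: +{a}
  A via A→b: +{b}
  B via B→a S c: +{a}
  B via B→b a: +{b}
  C via C→a: +{a}
  S via S→a B: +{a}
  S via S→b: +{b}
  S via S→c S b: +{c}
  S: {a,b,c}  A: {a,b}  B: {a,b}  C: {a}
round 2: (stable)
  S: {a,b,c}  A: {a,b}  B: {a,b}  C: {a}

Compute FOLLOW by fixpoint:
seed FOLLOW(S) with $
pass 1:
  B→a S c: FOLLOW(S) ⊇ FIRST(c) = {c}; new: +{c}
  S→a B: FOLLOW(B) ⊇ FOLLOW(S) ⊇ {$,c}; new: +{$,c}
  S→b A: FOLLOW(A) ⊇ FOLLOW(S) ⊇ {$,c}; new: +{$,c}
  S→b C: FOLLOW(C) ⊇ FOLLOW(S) ⊇ {$,c}; new: +{$,c}
  S→c S b: FOLLOW(S) ⊇ FIRST(b) = {b}; new: +{b}
  S: {$,b,c}  A: {$,c}  B: {$,c}  C: {$,c}
pass 2:
  S→a B: FOLLOW(B) ⊇ FOLLOW(S) ⊇ {$,b,c}; new: +{b}
  S→b A: FOLLOW(A) ⊇ FOLLOW(S) ⊇ {$,b,c}; new: +{b}
  S→b C: FOLLOW(C) ⊇ FOLLOW(S) ⊇ {$,b,c}; new: +{b}
  S: {$,b,c}  A: {$,b,c}  B: {$,b,c}  C: {$,b,c}
pass 3: — fixpoint
  S: {$,b,c}  A: {$,b,c}  B: {$,b,c}  C: {$,b,c}

FOLLOW(S) = ["$", "b", "c"]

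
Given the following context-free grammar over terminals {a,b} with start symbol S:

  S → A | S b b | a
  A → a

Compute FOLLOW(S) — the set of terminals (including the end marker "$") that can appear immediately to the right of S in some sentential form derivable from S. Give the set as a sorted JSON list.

FIRST iteration:
pass 1:
  A via A→a: +{a}
  S via S→A: +{a}
  S: {a}  A: {a}
pass 2: — fixpoint
  S: {a}  A: {a}

Compute FOLLOW by fixpoint:
FOLLOW(S) := {$}
[1]
  S→A: FOLLOW(A) ⊇ FOLLOW(S) ⊇ {$}; new: +{$}
  S→S b b: FOLLOW(S) ⊇ FIRST(b) = {b}; new: +{b}
  FOLLOW(S)={$,b}  FOLLOW(A)={$}
[2]
  S→A: FOLLOW(A) ⊇ FOLLOW(S) ⊇ {$,b}; new: +{b}
  FOLLOW(S)={$,b}  FOLLOW(A)={$,b}
[3] (stable)
  FOLLOW(S)={$,b}  FOLLOW(A)={$,b}

FOLLOW(S) = ["$", "b"]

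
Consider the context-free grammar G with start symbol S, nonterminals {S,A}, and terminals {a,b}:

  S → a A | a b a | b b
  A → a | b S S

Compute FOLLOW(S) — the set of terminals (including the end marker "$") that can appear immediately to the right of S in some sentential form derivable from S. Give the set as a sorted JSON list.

Compute FIRST by fixpoint:
pass 1:
  A via A→a: +{a}
  A via A→b S S: +{b}
  S via S→a A: +{a}
  S via S→b b: +{b}
  S: {a,b}  A: {a,b}
pass 2: done
  S: {a,b}  A: {a,b}

FOLLOW sets:
seed FOLLOW(S) with $
pass 1:
  A→b S S: FOLLOW(S) ⊇ FIRST(S) = {a,b}; new: +{a,b}
  S→a A: FOLLOW(A) ⊇ FOLLOW(S) ⊇ {$,a,b}; new: +{$,a,b}
  FOLLOW[S]={$,a,b}  FOLLOW[A]={$,a,b}
pass 2: — fixpoint
  FOLLOW[S]={$,a,b}  FOLLOW[A]={$,a,b}

FOLLOW(S) = ["$", "a", "b"]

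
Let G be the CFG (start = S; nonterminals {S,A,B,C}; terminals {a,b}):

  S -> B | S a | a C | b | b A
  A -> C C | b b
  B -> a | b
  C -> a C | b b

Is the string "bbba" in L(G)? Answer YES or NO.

CNF form of G:
  S -> S T1 | T0 A | T1 C | a | b
  A -> C C | T0 T0
  B -> a | b
  C -> T0 T0 | T1 C
  T0 -> b
  T1 -> a

CYK table (by increasing span):
  T[0,0] 'b' = {B,S,T0}  orig:{B,S}
  T[1,1] 'b' = {B,S,T0}  orig:{B,S}
  T[2,2] 'b' = {B,S,T0}  orig:{B,S}
  T[3,3] 'a' = {B,S,T1}  orig:{B,S}
  T[0,1] 'bb' = {A,C}
  T[1,2] 'bb' = {A,C}
  T[2,3] 'ba' = {S}
  T[0,2] 'bbb' = {S}
  T[1,3] 'bba' = ∅
  T[0,3] 'bbba' = {S}

S ∈ T[0,3] ⇒ YES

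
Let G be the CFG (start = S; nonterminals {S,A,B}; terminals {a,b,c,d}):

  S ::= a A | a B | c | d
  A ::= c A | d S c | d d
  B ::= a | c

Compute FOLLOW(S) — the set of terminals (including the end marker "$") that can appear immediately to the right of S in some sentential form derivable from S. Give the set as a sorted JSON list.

FIRST sets, iterate to fixpoint:
round 1:
  A via A→c A: +{c}
  A via A→d S c: +{d}
  B via B→a: +{a}
  B via B→c: +{c}
  S via S→a A: +{a}
  S via S→c: +{c}
  S via S→d: +{d}
  FIRST(S)={a,c,d}  FIRST(A)={c,d}  FIRST(B)={a,c}
round 2: (stable)
  FIRST(S)={a,c,d}  FIRST(A)={c,d}  FIRST(B)={a,c}

Compute FOLLOW by fixpoint:
FOLLOW(S) := {$}
iter 1:
  A→d S c: FOLLOW(S) ⊇ FIRST(c) = {c}; new: +{c}
  S→a A: FOLLOW(A) ⊇ FOLLOW(S) ⊇ {$,c}; new: +{$,c}
  S→a B: FOLLOW(B) ⊇ FOLLOW(S) ⊇ {$,c}; new: +{$,c}
  FOLLOW[S]={$,c}  FOLLOW[A]={$,c}  FOLLOW[B]={$,c}
iter 2: done
  FOLLOW[S]={$,c}  FOLLOW[A]={$,c}  FOLLOW[B]={$,c}

FOLLOW(S) = ["$", "c"]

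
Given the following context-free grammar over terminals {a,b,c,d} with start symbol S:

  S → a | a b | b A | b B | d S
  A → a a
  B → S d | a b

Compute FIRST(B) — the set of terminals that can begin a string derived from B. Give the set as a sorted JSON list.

FIRST iteration:
pass 1:
  A via A→a a: +{a}
  B via B→a b: +{a}
  S via S→a: +{a}
  S via S→b A: +{b}
  S via S→d S: +{d}
  S: {a,b,d}  A: {a}  B: {a}
pass 2:
  B via B→S d: +{b,d}
  S: {a,b,d}  A: {a}  B: {a,b,d}
pass 3: done
  S: {a,b,d}  A: {a}  B: {a,b,d}

FIRST(B) = ["a", "b", "d"]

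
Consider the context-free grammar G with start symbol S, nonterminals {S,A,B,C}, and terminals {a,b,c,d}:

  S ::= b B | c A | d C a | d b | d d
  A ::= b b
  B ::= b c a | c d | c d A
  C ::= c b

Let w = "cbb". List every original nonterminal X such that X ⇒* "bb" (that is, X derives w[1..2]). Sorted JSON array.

CNF form of G:
  S -> T0 B | T1 A | T3 T0 | T3 T3 | T3 X6
  A -> T0 T0
  B -> T0 X4 | T1 T3 | T1 X5
  C -> T1 T0
  T0 -> b
  T1 -> c
  T2 -> a
  T3 -> d
  X4 -> T1 T2
  X5 -> T3 A
  X6 -> C T2

Fill CYK table bottom-up (cells [i..j] with 1 ≤ i ≤ j ≤ 2 only):
  [1..1]={T0}  "b"  orig:{}
  [2..2]={T0}  "b"  orig:{}
  [1..2]={A}  "bb"

Original NTs in T[1,2] deriving "bb": ["A"]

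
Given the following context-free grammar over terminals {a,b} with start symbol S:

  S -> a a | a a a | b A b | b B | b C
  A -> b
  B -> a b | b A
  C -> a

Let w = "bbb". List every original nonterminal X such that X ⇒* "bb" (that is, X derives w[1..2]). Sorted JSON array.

CNF form of G:
  S -> T0 T0 | T0 X2 | T1 B | T1 C | T1 X3
  A -> b
  B -> T0 T1 | T1 A
  C -> a
  T0 -> a
  T1 -> b
  X2 -> T0 T0
  X3 -> A T1

CYK fill, restricted to cells inside w[1..2]:
  cell(1,1) b: {A,T1}  orig:{A}
  cell(2,2) b: {A,T1}  orig:{A}
  cell(1,2) bb: {B,X3}  orig:{B}

Original NTs in T[1,2] deriving "bb": ["B"]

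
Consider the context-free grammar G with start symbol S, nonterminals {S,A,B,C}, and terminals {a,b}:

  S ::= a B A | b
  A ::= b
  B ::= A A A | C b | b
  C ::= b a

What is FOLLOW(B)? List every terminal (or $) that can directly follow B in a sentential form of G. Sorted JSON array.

FIRST iteration:
[1]
  A via A→b: +{b}
  B via B→A A A: +{b}
  C via C→b a: +{b}
  S via S→a B A: +{a}
  S via S→b: +{b}
  S: {a,b}  A: {b}  B: {b}  C: {b}
[2] (stable)
  S: {a,b}  A: {b}  B: {b}  C: {b}

FOLLOW sets:
seed FOLLOW(S) with $
round 1:
  B→A A A: FOLLOW(A) ⊇ FIRST(A) = {b}; new: +{b}
  B→C b: FOLLOW(C) ⊇ FIRST(b) = {b}; new: +{b}
  S→a B A: FOLLOW(B) ⊇ FIRST(A) = {b}; new: +{b}
  S→a B A: FOLLOW(A) ⊇ FOLLOW(S) ⊇ {$}; new: +{$}
  S: {$}  A: {$,b}  B: {b}  C: {b}
round 2: (no change)
  S: {$}  A: {$,b}  B: {b}  C: {b}

FOLLOW(B) = ["b"]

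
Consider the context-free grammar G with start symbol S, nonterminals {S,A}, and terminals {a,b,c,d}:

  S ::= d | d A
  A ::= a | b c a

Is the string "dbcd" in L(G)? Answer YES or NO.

Convert to CNF:
  S -> T3 A | d
  A -> T0 X4 | a
  T0 -> b
  T1 -> c
  T2 -> a
  T3 -> d
  X4 -> T1 T2

Fill CYK table bottom-up:
  [0..0]={S,T3}  "d"  orig:{S}
  [1..1]={T0}  "b"  orig:{}
  [2..2]={T1}  "c"  orig:{}
  [3..3]={S,T3}  "d"  orig:{S}
  [0..1]=∅  "db"
  [1..2]=∅  "bc"
  [2..3]=∅  "cd"
  [0..2]=∅  "dbc"
  [1..3]=∅  "bcd"
  [0..3]=∅  "dbcd"

S ∉ T[0,3] ⇒ NO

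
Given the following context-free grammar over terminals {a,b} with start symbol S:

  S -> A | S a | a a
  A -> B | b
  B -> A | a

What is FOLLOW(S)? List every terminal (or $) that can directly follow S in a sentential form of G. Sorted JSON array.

FIRST iteration:
round 1:
  A via A→b: +{b}
  B via B→A: +{b}
  B via B→a: +{a}
  S via S→A: +{b}
  S via S→a a: +{a}
  S: {a,b}  A: {b}  B: {a,b}
round 2:
  A via A→B: +{a}
  S: {a,b}  A: {a,b}  B: {a,b}
round 3: (no change)
  S: {a,b}  A: {a,b}  B: {a,b}

FOLLOW sets:
FOLLOW(S) := {$}
[1]
  S→A: FOLLOW(A) ⊇ FOLLOW(S) ⊇ {$}; new: +{$}
  S→S a: FOLLOW(S) ⊇ FIRST(a) = {a}; new: +{a}
  FOLLOW(S)={$,a}  FOLLOW(A)={$}  FOLLOW(B)={}
[2]
  A→B: FOLLOW(B) ⊇ FOLLOW(A) ⊇ {$}; new: +{$}
  S→A: FOLLOW(A) ⊇ FOLLOW(S) ⊇ {$,a}; new: +{a}
  FOLLOW(S)={$,a}  FOLLOW(A)={$,a}  FOLLOW(B)={$}
[3]
  A→B: FOLLOW(B) ⊇ FOLLOW(A) ⊇ {$,a}; new: +{a}
  FOLLOW(S)={$,a}  FOLLOW(A)={$,a}  FOLLOW(B)={$,a}
[4] (stable)
  FOLLOW(S)={$,a}  FOLLOW(A)={$,a}  FOLLOW(B)={$,a}

FOLLOW(S) = ["$", "a"]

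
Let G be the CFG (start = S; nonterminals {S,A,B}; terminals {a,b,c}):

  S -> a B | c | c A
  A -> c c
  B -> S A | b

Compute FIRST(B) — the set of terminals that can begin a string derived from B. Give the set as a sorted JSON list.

FIRST iteration:
round 1:
  A via A→c c: +{c}
  B via B→b: +{b}
  S via S→a B: +{a}
  S via S→c: +{c}
  FIRST(S)={a,c}  FIRST(A)={c}  FIRST(B)={b}
round 2:
  B via B→S A: +{a,c}
  FIRST(S)={a,c}  FIRST(A)={c}  FIRST(B)={a,b,c}
round 3: (stable)
  FIRST(S)={a,c}  FIRST(A)={c}  FIRST(B)={a,b,c}

FIRST(B) = ["a", "b", "c"]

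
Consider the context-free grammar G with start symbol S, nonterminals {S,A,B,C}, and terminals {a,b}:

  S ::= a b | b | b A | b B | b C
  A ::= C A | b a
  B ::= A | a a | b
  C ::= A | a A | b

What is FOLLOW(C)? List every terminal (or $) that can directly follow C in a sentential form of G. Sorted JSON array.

FIRST iteration:
[1]
  A via A→b a: +{b}
  B via B→A: +{b}
  B via B→a a: +{a}
  C via C→A: +{b}
  C via C→a A: +{a}
  S via S→a b: +{a}
  S via S→b: +{b}
  FIRST[S]={a,b}  FIRST[A]={b}  FIRST[B]={a,b}  FIRST[C]={a,b}
[2]
  A via A→C A: +{a}
  FIRST[S]={a,b}  FIRST[A]={a,b}  FIRST[B]={a,b}  FIRST[C]={a,b}
[3] — fixpoint
  FIRST[S]={a,b}  FIRST[A]={a,b}  FIRST[B]={a,b}  FIRST[C]={a,b}

Compute FOLLOW by fixpoint:
FOLLOW(S) := {$}
iter 1:
  A→C A: FOLLOW(C) ⊇ FIRST(A) = {a,b}; new: +{a,b}
  C→A: FOLLOW(A) ⊇ FOLLOW(C) ⊇ {a,b}; new: +{a,b}
  S→b A: FOLLOW(A) ⊇ FOLLOW(S) ⊇ {$}; new: +{$}
  S→b B: FOLLOW(B) ⊇ FOLLOW(S) ⊇ {$}; new: +{$}
  S→b C: FOLLOW(C) ⊇ FOLLOW(S) ⊇ {$}; new: +{$}
  S: {$}  A: {$,a,b}  B: {$}  C: {$,a,b}
iter 2: — fixpoint
  S: {$}  A: {$,a,b}  B: {$}  C: {$,a,b}

FOLLOW(C) = ["$", "a", "b"]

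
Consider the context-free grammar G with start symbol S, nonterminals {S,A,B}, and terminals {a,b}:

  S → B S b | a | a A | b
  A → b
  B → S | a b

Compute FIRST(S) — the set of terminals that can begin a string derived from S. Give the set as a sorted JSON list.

FIRST sets, iterate to fixpoint:
round 1:
  A via A→b: +{b}
  B via B→a b: +{a}
  S via S→B S b: +{a}
  S via S→b: +{b}
  S: {a,b}  A: {b}  B: {a}
round 2:
  B via B→S: +{b}
  S: {a,b}  A: {b}  B: {a,b}
round 3: done
  S: {a,b}  A: {b}  B: {a,b}

FIRST(S) = ["a", "b"]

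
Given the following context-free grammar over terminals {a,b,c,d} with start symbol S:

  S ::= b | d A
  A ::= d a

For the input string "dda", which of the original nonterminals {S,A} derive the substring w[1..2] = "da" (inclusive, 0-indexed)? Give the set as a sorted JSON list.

CNF form of G:
  S -> T0 A | b
  A -> T0 T1
  T0 -> d
  T1 -> a

CYK table (by increasing span), restricted to cells inside w[1..2]:
  cell(1,1) d: {T0}  orig:{}
  cell(2,2) a: {T1}  orig:{}
  cell(1,2) da: {A}

Original NTs in T[1,2] deriving "da": ["A"]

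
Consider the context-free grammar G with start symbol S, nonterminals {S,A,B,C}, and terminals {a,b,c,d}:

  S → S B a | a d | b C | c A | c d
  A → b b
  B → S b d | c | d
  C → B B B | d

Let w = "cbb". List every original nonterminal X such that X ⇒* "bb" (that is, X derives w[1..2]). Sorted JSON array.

CNF form of G:
  S -> S X6 | T0 C | T2 T1 | T3 A | T3 T1
  A -> T0 T0
  B -> S X4 | c | d
  C -> B X5 | d
  T0 -> b
  T1 -> d
  T2 -> a
  T3 -> c
  X4 -> T0 T1
  X5 -> B B
  X6 -> B T2

Fill CYK table bottom-up, restricted to cells inside w[1..2]:
  cell(1,1) b: {T0}  orig:{}
  cell(2,2) b: {T0}  orig:{}
  cell(1,2) bb: {A}

Original NTs in T[1,2] deriving "bb": ["A"]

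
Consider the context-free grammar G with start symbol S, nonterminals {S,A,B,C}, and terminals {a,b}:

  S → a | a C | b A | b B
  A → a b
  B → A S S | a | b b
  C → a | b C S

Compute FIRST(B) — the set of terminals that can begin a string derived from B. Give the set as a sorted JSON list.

Compute FIRST by fixpoint:
iter 1:
  A via A→a b: +{a}
  B via B→A S S: +{a}
  B via B→b b: +{b}
  C via C→a: +{a}
  C via C→b C S: +{b}
  S via S→a: +{a}
  S via S→b A: +{b}
  S: {a,b}  A: {a}  B: {a,b}  C: {a,b}
iter 2: — fixpoint
  S: {a,b}  A: {a}  B: {a,b}  C: {a,b}

FIRST(B) = ["a", "b"]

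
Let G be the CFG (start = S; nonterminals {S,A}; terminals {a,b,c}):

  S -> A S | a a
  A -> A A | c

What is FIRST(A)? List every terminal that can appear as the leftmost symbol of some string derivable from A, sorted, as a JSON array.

FIRST sets, iterate to fixpoint:
round 1:
  A via A→c: +{c}
  S via S→A S: +{c}
  S via S→a a: +{a}
  S: {a,c}  A: {c}
round 2: — fixpoint
  S: {a,c}  A: {c}

FIRST(A) = ["c"]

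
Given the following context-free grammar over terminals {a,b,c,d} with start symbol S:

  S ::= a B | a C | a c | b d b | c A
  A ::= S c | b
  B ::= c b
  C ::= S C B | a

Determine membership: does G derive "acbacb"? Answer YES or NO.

Convert to CNF:
  S -> T0 A | T1 X5 | T2 B | T2 C | T2 T0
  A -> S T0 | b
  B -> T0 T1
  C -> S X4 | a
  T0 -> c
  T1 -> b
  T2 -> a
  T3 -> d
  X4 -> C B
  X5 -> T3 T1

CYK fill:
  T[0,0] 'a' = {C,T2}  orig:{C}
  T[1,1] 'c' = {T0}  orig:{}
  T[2,2] 'b' = {A,T1}  orig:{A}
  T[3,3] 'a' = {C,T2}  orig:{C}
  T[4,4] 'c' = {T0}  orig:{}
  T[5,5] 'b' = {A,T1}  orig:{A}
  T[0,1] 'ac' = {S}
  T[1,2] 'cb' = {B,S}
  T[2,3] 'ba' = ∅
  T[3,4] 'ac' = {S}
  T[4,5] 'cb' = {B,S}
  T[0,2] 'acb' = {S,X4}  orig:{S}
  T[1,3] 'cba' = ∅
  T[2,4] 'bac' = ∅
  T[3,5] 'acb' = {S,X4}  orig:{S}
  T[0,3] 'acba' = ∅
  T[1,4] 'cbac' = ∅
  T[2,5] 'bacb' = ∅
  T[0,4] 'acbac' = ∅
  T[1,5] 'cbacb' = {C}
  T[0,5] 'acbacb' = {C,S}

S ∈ T[0,5] ⇒ YES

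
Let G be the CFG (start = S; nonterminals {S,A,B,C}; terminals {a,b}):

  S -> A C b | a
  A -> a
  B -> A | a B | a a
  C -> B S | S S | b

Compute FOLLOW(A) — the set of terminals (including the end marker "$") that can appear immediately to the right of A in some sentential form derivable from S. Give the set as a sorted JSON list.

Compute FIRST by fixpoint:
round 1:
  A via A→a: +{a}
  B via B→A: +{a}
  C via C→B S: +{a}
  C via C→b: +{b}
  S via S→A C b: +{a}
  S: {a}  A: {a}  B: {a}  C: {a,b}
round 2: done
  S: {a}  A: {a}  B: {a}  C: {a,b}

FOLLOW iteration:
seed FOLLOW(S) with $
iter 1:
  C→B S: FOLLOW(B) ⊇ FIRST(S) = {a}; new: +{a}
  C→S S: FOLLOW(S) ⊇ FIRST(S) = {a}; new: +{a}
  S→A C b: FOLLOW(A) ⊇ FIRST(C) = {a,b}; new: +{a,b}
  S→A C b: FOLLOW(C) ⊇ FIRST(b) = {b}; new: +{b}
  S: {$,a}  A: {a,b}  B: {a}  C: {b}
iter 2:
  C→B S: FOLLOW(S) ⊇ FOLLOW(C) ⊇ {b}; new: +{b}
  S: {$,a,b}  A: {a,b}  B: {a}  C: {b}
iter 3: (no change)
  S: {$,a,b}  A: {a,b}  B: {a}  C: {b}

FOLLOW(A) = ["a", "b"]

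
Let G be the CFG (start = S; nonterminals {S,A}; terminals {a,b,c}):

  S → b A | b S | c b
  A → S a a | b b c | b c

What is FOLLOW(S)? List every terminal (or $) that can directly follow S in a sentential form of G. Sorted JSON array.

FIRST iteration:
round 1:
  A via A→b b c: +{b}
  S via S→b A: +{b}
  S via S→c b: +{c}
  S: {b,c}  A: {b}
round 2:
  A via A→S a a: +{c}
  S: {b,c}  A: {b,c}
round 3: done
  S: {b,c}  A: {b,c}

Compute FOLLOW by fixpoint:
seed FOLLOW(S) with $
pass 1:
  A→S a a: FOLLOW(S) ⊇ FIRST(a) = {a}; new: +{a}
  S→b A: FOLLOW(A) ⊇ FOLLOW(S) ⊇ {$,a}; new: +{$,a}
  S: {$,a}  A: {$,a}
pass 2: done
  S: {$,a}  A: {$,a}

FOLLOW(S) = ["$", "a"]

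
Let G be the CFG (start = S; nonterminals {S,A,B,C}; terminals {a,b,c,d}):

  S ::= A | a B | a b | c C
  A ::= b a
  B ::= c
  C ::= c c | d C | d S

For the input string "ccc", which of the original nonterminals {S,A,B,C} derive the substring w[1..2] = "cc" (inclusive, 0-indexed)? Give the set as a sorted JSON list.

CNF form of G:
  S -> T0 T1 | T1 B | T1 T0 | T2 C
  A -> T0 T1
  B -> c
  C -> T2 T2 | T3 C | T3 S
  T0 -> b
  T1 -> a
  T2 -> c
  T3 -> d

CYK table (by increasing span) — only the sub-triangle for w[1..2]:
  cell(1,1) c: {B,T2}  orig:{B}
  cell(2,2) c: {B,T2}  orig:{B}
  cell(1,2) cc: {C}

Original NTs in T[1,2] deriving "cc": ["C"]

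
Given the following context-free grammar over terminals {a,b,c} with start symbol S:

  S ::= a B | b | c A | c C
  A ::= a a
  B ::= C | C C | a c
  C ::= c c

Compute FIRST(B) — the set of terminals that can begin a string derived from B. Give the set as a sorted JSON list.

FIRST sets, iterate to fixpoint:
iter 1:
  A via A→a a: +{a}
  B via B→a c: +{a}
  C via C→c c: +{c}
  S via S→a B: +{a}
  S via S→b: +{b}
  S via S→c A: +{c}
  S: {a,b,c}  A: {a}  B: {a}  C: {c}
iter 2:
  B via B→C: +{c}
  S: {a,b,c}  A: {a}  B: {a,c}  C: {c}
iter 3: — fixpoint
  S: {a,b,c}  A: {a}  B: {a,c}  C: {c}

FIRST(B) = ["a", "c"]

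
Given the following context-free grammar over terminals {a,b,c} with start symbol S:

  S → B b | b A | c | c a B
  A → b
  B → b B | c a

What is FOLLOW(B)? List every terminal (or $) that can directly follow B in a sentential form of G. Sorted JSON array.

Compute FIRST by fixpoint:
iter 1:
  A via A→b: +{b}
  B via B→b B: +{b}
  B via B→c a: +{c}
  S via S→B b: +{b,c}
  FIRST(S)={b,c}  FIRST(A)={b}  FIRST(B)={b,c}
iter 2: — fixpoint
  FIRST(S)={b,c}  FIRST(A)={b}  FIRST(B)={b,c}

Compute FOLLOW by fixpoint:
FOLLOW(S) := {$}
[1]
  S→B b: FOLLOW(B) ⊇ FIRST(b) = {b}; new: +{b}
  S→b A: FOLLOW(A) ⊇ FOLLOW(S) ⊇ {$}; new: +{$}
  S→c a B: FOLLOW(B) ⊇ FOLLOW(S) ⊇ {$}; new: +{$}
  S: {$}  A: {$}  B: {$,b}
[2] done
  S: {$}  A: {$}  B: {$,b}

FOLLOW(B) = ["$", "b"]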